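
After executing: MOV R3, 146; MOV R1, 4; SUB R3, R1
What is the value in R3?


Register state trace:
  MOV R3, 146  → R3 = 146
  MOV R1, 4  → R1 = 4
  SUB R3, R1  → R3 = 146 - 4 = 142
Final: R3 = 142

142


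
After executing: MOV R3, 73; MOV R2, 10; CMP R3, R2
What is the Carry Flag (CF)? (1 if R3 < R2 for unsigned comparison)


Register state trace:
  MOV R3, 73  → R3 = 73
  MOV R2, 10  → R2 = 10
  CMP R3, R2  → unsigned 73 - 10: no borrow
  73 >= 10, so CF = 0
CF = 0

0


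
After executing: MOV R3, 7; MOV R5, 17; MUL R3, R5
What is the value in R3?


Register state trace:
  MOV R3, 7  → R3 = 7
  MOV R5, 17  → R5 = 17
  MUL R3, R5  → R3 = 7 * 17 = 119
Final: R3 = 119

119


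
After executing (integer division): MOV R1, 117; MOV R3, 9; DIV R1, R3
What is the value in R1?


Register state trace:
  MOV R1, 117  → R1 = 117
  MOV R3, 9  → R3 = 9
  DIV R1, R3  → R1 = 117 // 9 = 13
Final: R1 = 13

13


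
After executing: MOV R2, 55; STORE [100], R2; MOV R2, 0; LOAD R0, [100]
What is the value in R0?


Register and memory trace:
  MOV R2, 55  → R2 = 55
  STORE [100], R2  → mem[100] = 55
  MOV R2, 0  → R2 = 0
  LOAD R0, [100]  → R0 = mem[100] = 55
Final: R0 = 55

55


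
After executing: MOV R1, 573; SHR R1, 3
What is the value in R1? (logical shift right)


Register state trace:
  MOV R1, 573  → R1 = 573
  SHR R1, 3  → R1 = 573 >> 3 = 573 // 2^3 = 71
Final: R1 = 71

71


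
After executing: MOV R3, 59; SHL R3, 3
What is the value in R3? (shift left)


Register state trace:
  MOV R3, 59  → R3 = 59
  SHL R3, 3  → R3 = 59 << 3 = 59 * 2^3 = 472
Final: R3 = 472

472


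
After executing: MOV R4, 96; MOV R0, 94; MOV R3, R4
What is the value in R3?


Register state trace:
  MOV R4, 96  → R4 = 96
  MOV R0, 94  → R0 = 94
  MOV R3, R4  → R3 = 96
Final: R3 = 96

96


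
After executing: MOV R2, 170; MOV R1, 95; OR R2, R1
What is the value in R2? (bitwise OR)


Register state trace:
  MOV R2, 170  → R2 = 170 (0b10101010)
  MOV R1, 95  → R1 = 95 (0b01011111)
  OR R2, R1   → R2 = 170 OR 95 = 255 (0b11111111)
Final: R2 = 255

255


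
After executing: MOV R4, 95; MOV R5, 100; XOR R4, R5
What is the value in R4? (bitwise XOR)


Register state trace:
  MOV R4, 95  → R4 = 95 (0b01011111)
  MOV R5, 100  → R5 = 100 (0b01100100)
  XOR R4, R5  → R4 = 95 XOR 100 = 59 (0b00111011)
Final: R4 = 59

59


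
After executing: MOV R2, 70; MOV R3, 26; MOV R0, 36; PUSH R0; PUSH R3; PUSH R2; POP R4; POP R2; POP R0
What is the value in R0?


Stack trace (top is rightmost):
  MOV R2, 70  → R2 = 70
  MOV R3, 26  → R3 = 26
  MOV R0, 36  → R0 = 36
  PUSH R0  → stack: [36]
  PUSH R3  → stack: [36, 26]
  PUSH R2  → stack: [36, 26, 70]
  POP R4  → R4 = 70, stack: [36, 26]
  POP R2  → R2 = 26, stack: [36]
  POP R0  → R0 = 36, stack: []
Final: R0 = 36

36


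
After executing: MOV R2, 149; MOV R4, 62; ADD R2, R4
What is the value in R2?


Register state trace:
  MOV R2, 149  → R2 = 149
  MOV R4, 62  → R4 = 62
  ADD R2, R4  → R2 = 149 + 62 = 211
Final: R2 = 211

211


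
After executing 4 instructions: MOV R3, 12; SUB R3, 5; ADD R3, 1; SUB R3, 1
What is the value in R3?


Register state trace:
  MOV R3, 12  → R3 = 12
  SUB R3, 5  → R3 = 12 - 5 = 7
  ADD R3, 1  → R3 = 7 + 1 = 8
  SUB R3, 1  → R3 = 8 - 1 = 7
Final: R3 = 7

7


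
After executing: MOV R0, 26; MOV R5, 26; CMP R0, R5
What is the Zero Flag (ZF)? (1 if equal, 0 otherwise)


Register state trace:
  MOV R0, 26  → R0 = 26
  MOV R5, 26  → R5 = 26
  CMP R0, R5  → computes 26 - 26 = 0
  Result is zero, so values are equal
ZF = 1

1


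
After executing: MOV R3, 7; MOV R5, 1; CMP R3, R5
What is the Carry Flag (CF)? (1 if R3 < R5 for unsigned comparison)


Register state trace:
  MOV R3, 7  → R3 = 7
  MOV R5, 1  → R5 = 1
  CMP R3, R5  → unsigned 7 - 1: no borrow
  7 >= 1, so CF = 0
CF = 0

0


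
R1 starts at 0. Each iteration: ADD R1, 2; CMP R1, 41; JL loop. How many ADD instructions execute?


Loop trace (R1 starts at 0, target 41, step 2):
  ADD #1: R1 = 0 + 2 = 2  → 2 < 41, loop
  ADD #2: R1 = 2 + 2 = 4  → 4 < 41, loop
  ADD #3: R1 = 4 + 2 = 6  → 6 < 41, loop
  ADD #4: R1 = 6 + 2 = 8  → 8 < 41, loop
  ADD #5: R1 = 8 + 2 = 10  → 10 < 41, loop
  ADD #6: R1 = 10 + 2 = 12  → 12 < 41, loop
  ADD #7: R1 = 12 + 2 = 14  → 14 < 41, loop
  ADD #8: R1 = 14 + 2 = 16  → 16 < 41, loop
  ADD #9: R1 = 16 + 2 = 18  → 18 < 41, loop
  ADD #10: R1 = 18 + 2 = 20  → 20 < 41, loop
  ADD #11: R1 = 20 + 2 = 22  → 22 < 41, loop
  ADD #12: R1 = 22 + 2 = 24  → 24 < 41, loop
  ADD #13: R1 = 24 + 2 = 26  → 26 < 41, loop
  ADD #14: R1 = 26 + 2 = 28  → 28 < 41, loop
  ADD #15: R1 = 28 + 2 = 30  → 30 < 41, loop
  ADD #16: R1 = 30 + 2 = 32  → 32 < 41, loop
  ADD #17: R1 = 32 + 2 = 34  → 34 < 41, loop
  ADD #18: R1 = 34 + 2 = 36  → 36 < 41, loop
  ADD #19: R1 = 36 + 2 = 38  → 38 < 41, loop
  ADD #20: R1 = 38 + 2 = 40  → 40 < 41, loop
  ADD #21: R1 = 40 + 2 = 42  → 42 >= 41, exit
Total ADD instructions: 21

21


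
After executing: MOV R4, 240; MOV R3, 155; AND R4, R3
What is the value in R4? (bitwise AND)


Register state trace:
  MOV R4, 240  → R4 = 240 (0b11110000)
  MOV R3, 155  → R3 = 155 (0b10011011)
  AND R4, R3  → R4 = 240 AND 155 = 144 (0b10010000)
Final: R4 = 144

144


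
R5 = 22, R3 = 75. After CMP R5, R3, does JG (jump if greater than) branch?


Trace:
  R5 = 22, R3 = 75
  CMP R5, R3  → compares 22 vs 75
  JG checks: is 22 greater than 75?
  22 < 75, so condition is false
Branch taken: No

No


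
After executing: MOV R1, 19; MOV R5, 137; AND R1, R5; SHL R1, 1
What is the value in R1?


Register state trace:
  MOV R1, 19  → R1 = 19 (0b00010011)
  MOV R5, 137  → R5 = 137 (0b10001001)
  AND R1, R5  → R1 = 19 AND 137 = 1 (0b00000001)
  SHL R1, 1  → R1 = 1 << 1 = 2
Final: R1 = 2

2


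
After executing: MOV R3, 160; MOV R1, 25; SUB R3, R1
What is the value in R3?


Register state trace:
  MOV R3, 160  → R3 = 160
  MOV R1, 25  → R1 = 25
  SUB R3, R1  → R3 = 160 - 25 = 135
Final: R3 = 135

135


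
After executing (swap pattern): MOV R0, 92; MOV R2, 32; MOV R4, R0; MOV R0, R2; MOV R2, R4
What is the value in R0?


Register state trace (swap pattern):
  MOV R0, 92  → R0 = 92
  MOV R2, 32  → R2 = 32
  MOV R4, R0  → R4 = 92  (save R0)
  MOV R0, R2  → R0 = 32  (R0 gets R2's value)
  MOV R2, R4  → R2 = 92  (R2 gets saved value)
Final: R0 = 32

32


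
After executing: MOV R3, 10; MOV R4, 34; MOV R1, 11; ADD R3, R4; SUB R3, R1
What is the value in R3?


Register state trace:
  MOV R3, 10  → R3 = 10
  MOV R4, 34  → R4 = 34
  MOV R1, 11  → R1 = 11
  ADD R3, R4  → R3 = 10 + 34 = 44
  SUB R3, R1  → R3 = 44 - 11 = 33
Final: R3 = 33

33


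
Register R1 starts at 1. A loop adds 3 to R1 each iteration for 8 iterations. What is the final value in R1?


Starting value: R1 = 1
  Iter 1: R1 = 1 + 3 = 4
  Iter 2: R1 = 4 + 3 = 7
  Iter 3: R1 = 7 + 3 = 10
  Iter 4: R1 = 10 + 3 = 13
  Iter 5: R1 = 13 + 3 = 16
  Iter 6: R1 = 16 + 3 = 19
  Iter 7: R1 = 19 + 3 = 22
  Iter 8: R1 = 22 + 3 = 25
Final: R1 = 25

25


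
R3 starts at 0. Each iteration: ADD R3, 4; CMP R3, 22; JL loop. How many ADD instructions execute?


Loop trace (R3 starts at 0, target 22, step 4):
  ADD #1: R3 = 0 + 4 = 4  → 4 < 22, loop
  ADD #2: R3 = 4 + 4 = 8  → 8 < 22, loop
  ADD #3: R3 = 8 + 4 = 12  → 12 < 22, loop
  ADD #4: R3 = 12 + 4 = 16  → 16 < 22, loop
  ADD #5: R3 = 16 + 4 = 20  → 20 < 22, loop
  ADD #6: R3 = 20 + 4 = 24  → 24 >= 22, exit
Total ADD instructions: 6

6


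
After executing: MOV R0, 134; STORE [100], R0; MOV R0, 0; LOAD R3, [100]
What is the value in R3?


Register and memory trace:
  MOV R0, 134  → R0 = 134
  STORE [100], R0  → mem[100] = 134
  MOV R0, 0  → R0 = 0
  LOAD R3, [100]  → R3 = mem[100] = 134
Final: R3 = 134

134


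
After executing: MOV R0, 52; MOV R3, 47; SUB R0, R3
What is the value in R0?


Register state trace:
  MOV R0, 52  → R0 = 52
  MOV R3, 47  → R3 = 47
  SUB R0, R3  → R0 = 52 - 47 = 5
Final: R0 = 5

5


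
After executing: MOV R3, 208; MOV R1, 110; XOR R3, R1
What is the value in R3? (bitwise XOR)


Register state trace:
  MOV R3, 208  → R3 = 208 (0b11010000)
  MOV R1, 110  → R1 = 110 (0b01101110)
  XOR R3, R1  → R3 = 208 XOR 110 = 190 (0b10111110)
Final: R3 = 190

190


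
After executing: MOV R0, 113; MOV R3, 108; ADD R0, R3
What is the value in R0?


Register state trace:
  MOV R0, 113  → R0 = 113
  MOV R3, 108  → R3 = 108
  ADD R0, R3  → R0 = 113 + 108 = 221
Final: R0 = 221

221


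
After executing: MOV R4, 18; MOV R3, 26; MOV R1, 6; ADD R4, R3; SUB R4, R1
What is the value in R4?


Register state trace:
  MOV R4, 18  → R4 = 18
  MOV R3, 26  → R3 = 26
  MOV R1, 6  → R1 = 6
  ADD R4, R3  → R4 = 18 + 26 = 44
  SUB R4, R1  → R4 = 44 - 6 = 38
Final: R4 = 38

38


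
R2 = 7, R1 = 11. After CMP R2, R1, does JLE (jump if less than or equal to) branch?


Trace:
  R2 = 7, R1 = 11
  CMP R2, R1  → compares 7 vs 11
  JLE checks: is 7 less than or equal to 11?
  7 < 11, so condition is true
Branch taken: Yes

Yes


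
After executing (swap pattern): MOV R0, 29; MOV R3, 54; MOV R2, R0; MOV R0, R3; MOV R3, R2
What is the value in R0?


Register state trace (swap pattern):
  MOV R0, 29  → R0 = 29
  MOV R3, 54  → R3 = 54
  MOV R2, R0  → R2 = 29  (save R0)
  MOV R0, R3  → R0 = 54  (R0 gets R3's value)
  MOV R3, R2  → R3 = 29  (R3 gets saved value)
Final: R0 = 54

54


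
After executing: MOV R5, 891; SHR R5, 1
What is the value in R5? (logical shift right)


Register state trace:
  MOV R5, 891  → R5 = 891
  SHR R5, 1  → R5 = 891 >> 1 = 891 // 2^1 = 445
Final: R5 = 445

445


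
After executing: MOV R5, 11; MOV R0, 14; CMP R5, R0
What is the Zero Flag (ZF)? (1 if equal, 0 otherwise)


Register state trace:
  MOV R5, 11  → R5 = 11
  MOV R0, 14  → R0 = 14
  CMP R5, R0  → computes 11 - 14 = -3
  Result is nonzero, so values are not equal
ZF = 0

0


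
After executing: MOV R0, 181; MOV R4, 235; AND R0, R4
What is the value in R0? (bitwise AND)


Register state trace:
  MOV R0, 181  → R0 = 181 (0b10110101)
  MOV R4, 235  → R4 = 235 (0b11101011)
  AND R0, R4  → R0 = 181 AND 235 = 161 (0b10100001)
Final: R0 = 161

161


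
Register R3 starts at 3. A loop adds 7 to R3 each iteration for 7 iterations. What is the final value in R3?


Starting value: R3 = 3
  Iter 1: R3 = 3 + 7 = 10
  Iter 2: R3 = 10 + 7 = 17
  Iter 3: R3 = 17 + 7 = 24
  Iter 4: R3 = 24 + 7 = 31
  Iter 5: R3 = 31 + 7 = 38
  Iter 6: R3 = 38 + 7 = 45
  Iter 7: R3 = 45 + 7 = 52
Final: R3 = 52

52


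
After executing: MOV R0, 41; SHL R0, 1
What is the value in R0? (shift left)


Register state trace:
  MOV R0, 41  → R0 = 41
  SHL R0, 1  → R0 = 41 << 1 = 41 * 2^1 = 82
Final: R0 = 82

82


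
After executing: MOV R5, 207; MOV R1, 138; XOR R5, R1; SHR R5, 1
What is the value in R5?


Register state trace:
  MOV R5, 207  → R5 = 207 (0b11001111)
  MOV R1, 138  → R1 = 138 (0b10001010)
  XOR R5, R1  → R5 = 207 XOR 138 = 69 (0b01000101)
  SHR R5, 1  → R5 = 69 >> 1 = 34
Final: R5 = 34

34


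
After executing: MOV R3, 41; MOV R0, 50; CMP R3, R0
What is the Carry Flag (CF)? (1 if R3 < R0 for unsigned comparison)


Register state trace:
  MOV R3, 41  → R3 = 41
  MOV R0, 50  → R0 = 50
  CMP R3, R0  → unsigned 41 - 50: borrow occurs
  41 < 50, so CF = 1
CF = 1

1


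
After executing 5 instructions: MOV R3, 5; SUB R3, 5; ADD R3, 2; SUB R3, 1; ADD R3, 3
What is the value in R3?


Register state trace:
  MOV R3, 5  → R3 = 5
  SUB R3, 5  → R3 = 5 - 5 = 0
  ADD R3, 2  → R3 = 0 + 2 = 2
  SUB R3, 1  → R3 = 2 - 1 = 1
  ADD R3, 3  → R3 = 1 + 3 = 4
Final: R3 = 4

4


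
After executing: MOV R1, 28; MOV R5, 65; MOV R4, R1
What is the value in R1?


Register state trace:
  MOV R1, 28  → R1 = 28
  MOV R5, 65  → R5 = 65
  MOV R4, R1  → R4 = 28
Final: R1 = 28

28


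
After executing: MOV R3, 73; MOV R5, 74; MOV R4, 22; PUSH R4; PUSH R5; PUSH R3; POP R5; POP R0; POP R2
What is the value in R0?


Stack trace (top is rightmost):
  MOV R3, 73  → R3 = 73
  MOV R5, 74  → R5 = 74
  MOV R4, 22  → R4 = 22
  PUSH R4  → stack: [22]
  PUSH R5  → stack: [22, 74]
  PUSH R3  → stack: [22, 74, 73]
  POP R5  → R5 = 73, stack: [22, 74]
  POP R0  → R0 = 74, stack: [22]
  POP R2  → R2 = 22, stack: []
Final: R0 = 74

74


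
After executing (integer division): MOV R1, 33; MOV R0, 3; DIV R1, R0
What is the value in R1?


Register state trace:
  MOV R1, 33  → R1 = 33
  MOV R0, 3  → R0 = 3
  DIV R1, R0  → R1 = 33 // 3 = 11
Final: R1 = 11

11


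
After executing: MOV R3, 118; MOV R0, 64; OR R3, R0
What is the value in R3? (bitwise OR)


Register state trace:
  MOV R3, 118  → R3 = 118 (0b01110110)
  MOV R0, 64  → R0 = 64 (0b01000000)
  OR R3, R0   → R3 = 118 OR 64 = 118 (0b01110110)
Final: R3 = 118

118


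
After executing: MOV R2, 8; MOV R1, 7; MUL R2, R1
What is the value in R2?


Register state trace:
  MOV R2, 8  → R2 = 8
  MOV R1, 7  → R1 = 7
  MUL R2, R1  → R2 = 8 * 7 = 56
Final: R2 = 56

56


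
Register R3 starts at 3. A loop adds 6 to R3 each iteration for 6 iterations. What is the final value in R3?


Starting value: R3 = 3
  Iter 1: R3 = 3 + 6 = 9
  Iter 2: R3 = 9 + 6 = 15
  Iter 3: R3 = 15 + 6 = 21
  Iter 4: R3 = 21 + 6 = 27
  Iter 5: R3 = 27 + 6 = 33
  Iter 6: R3 = 33 + 6 = 39
Final: R3 = 39

39


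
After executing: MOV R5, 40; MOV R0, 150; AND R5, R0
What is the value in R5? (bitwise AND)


Register state trace:
  MOV R5, 40  → R5 = 40 (0b00101000)
  MOV R0, 150  → R0 = 150 (0b10010110)
  AND R5, R0  → R5 = 40 AND 150 = 0 (0b00000000)
Final: R5 = 0

0


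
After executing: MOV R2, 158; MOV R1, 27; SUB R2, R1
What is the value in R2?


Register state trace:
  MOV R2, 158  → R2 = 158
  MOV R1, 27  → R1 = 27
  SUB R2, R1  → R2 = 158 - 27 = 131
Final: R2 = 131

131


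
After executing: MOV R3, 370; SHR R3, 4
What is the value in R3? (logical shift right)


Register state trace:
  MOV R3, 370  → R3 = 370
  SHR R3, 4  → R3 = 370 >> 4 = 370 // 2^4 = 23
Final: R3 = 23

23


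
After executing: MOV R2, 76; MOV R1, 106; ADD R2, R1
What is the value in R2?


Register state trace:
  MOV R2, 76  → R2 = 76
  MOV R1, 106  → R1 = 106
  ADD R2, R1  → R2 = 76 + 106 = 182
Final: R2 = 182

182


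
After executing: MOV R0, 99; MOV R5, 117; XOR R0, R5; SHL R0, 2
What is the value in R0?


Register state trace:
  MOV R0, 99  → R0 = 99 (0b01100011)
  MOV R5, 117  → R5 = 117 (0b01110101)
  XOR R0, R5  → R0 = 99 XOR 117 = 22 (0b00010110)
  SHL R0, 2  → R0 = 22 << 2 = 88
Final: R0 = 88

88


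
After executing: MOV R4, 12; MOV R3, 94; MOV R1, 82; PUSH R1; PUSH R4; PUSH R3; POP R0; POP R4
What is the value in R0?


Stack trace (top is rightmost):
  MOV R4, 12  → R4 = 12
  MOV R3, 94  → R3 = 94
  MOV R1, 82  → R1 = 82
  PUSH R1  → stack: [82]
  PUSH R4  → stack: [82, 12]
  PUSH R3  → stack: [82, 12, 94]
  POP R0  → R0 = 94, stack: [82, 12]
  POP R4  → R4 = 12, stack: [82]
Final: R0 = 94

94


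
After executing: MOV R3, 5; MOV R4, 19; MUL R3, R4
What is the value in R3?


Register state trace:
  MOV R3, 5  → R3 = 5
  MOV R4, 19  → R4 = 19
  MUL R3, R4  → R3 = 5 * 19 = 95
Final: R3 = 95

95


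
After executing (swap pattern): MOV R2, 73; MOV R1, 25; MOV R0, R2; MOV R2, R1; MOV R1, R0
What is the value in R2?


Register state trace (swap pattern):
  MOV R2, 73  → R2 = 73
  MOV R1, 25  → R1 = 25
  MOV R0, R2  → R0 = 73  (save R2)
  MOV R2, R1  → R2 = 25  (R2 gets R1's value)
  MOV R1, R0  → R1 = 73  (R1 gets saved value)
Final: R2 = 25

25


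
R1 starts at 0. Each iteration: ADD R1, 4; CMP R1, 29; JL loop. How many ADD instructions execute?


Loop trace (R1 starts at 0, target 29, step 4):
  ADD #1: R1 = 0 + 4 = 4  → 4 < 29, loop
  ADD #2: R1 = 4 + 4 = 8  → 8 < 29, loop
  ADD #3: R1 = 8 + 4 = 12  → 12 < 29, loop
  ADD #4: R1 = 12 + 4 = 16  → 16 < 29, loop
  ADD #5: R1 = 16 + 4 = 20  → 20 < 29, loop
  ADD #6: R1 = 20 + 4 = 24  → 24 < 29, loop
  ADD #7: R1 = 24 + 4 = 28  → 28 < 29, loop
  ADD #8: R1 = 28 + 4 = 32  → 32 >= 29, exit
Total ADD instructions: 8

8


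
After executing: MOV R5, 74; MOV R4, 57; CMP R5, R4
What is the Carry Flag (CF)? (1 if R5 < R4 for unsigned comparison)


Register state trace:
  MOV R5, 74  → R5 = 74
  MOV R4, 57  → R4 = 57
  CMP R5, R4  → unsigned 74 - 57: no borrow
  74 >= 57, so CF = 0
CF = 0

0


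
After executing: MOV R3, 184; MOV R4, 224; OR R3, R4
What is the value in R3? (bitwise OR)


Register state trace:
  MOV R3, 184  → R3 = 184 (0b10111000)
  MOV R4, 224  → R4 = 224 (0b11100000)
  OR R3, R4   → R3 = 184 OR 224 = 248 (0b11111000)
Final: R3 = 248

248


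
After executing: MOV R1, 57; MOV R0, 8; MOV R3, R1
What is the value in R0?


Register state trace:
  MOV R1, 57  → R1 = 57
  MOV R0, 8  → R0 = 8
  MOV R3, R1  → R3 = 57
Final: R0 = 8

8


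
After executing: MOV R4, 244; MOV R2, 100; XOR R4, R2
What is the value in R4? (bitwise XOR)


Register state trace:
  MOV R4, 244  → R4 = 244 (0b11110100)
  MOV R2, 100  → R2 = 100 (0b01100100)
  XOR R4, R2  → R4 = 244 XOR 100 = 144 (0b10010000)
Final: R4 = 144

144


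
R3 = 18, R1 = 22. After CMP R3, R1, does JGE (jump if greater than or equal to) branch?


Trace:
  R3 = 18, R1 = 22
  CMP R3, R1  → compares 18 vs 22
  JGE checks: is 18 greater than or equal to 22?
  18 < 22, so condition is false
Branch taken: No

No


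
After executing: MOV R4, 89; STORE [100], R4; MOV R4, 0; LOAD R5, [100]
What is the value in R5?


Register and memory trace:
  MOV R4, 89  → R4 = 89
  STORE [100], R4  → mem[100] = 89
  MOV R4, 0  → R4 = 0
  LOAD R5, [100]  → R5 = mem[100] = 89
Final: R5 = 89

89


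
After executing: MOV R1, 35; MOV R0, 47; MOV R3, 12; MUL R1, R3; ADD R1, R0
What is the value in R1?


Register state trace:
  MOV R1, 35  → R1 = 35
  MOV R0, 47  → R0 = 47
  MOV R3, 12  → R3 = 12
  MUL R1, R3  → R1 = 35 * 12 = 420
  ADD R1, R0  → R1 = 420 + 47 = 467
Final: R1 = 467

467


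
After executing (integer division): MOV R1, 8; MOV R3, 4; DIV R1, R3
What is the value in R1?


Register state trace:
  MOV R1, 8  → R1 = 8
  MOV R3, 4  → R3 = 4
  DIV R1, R3  → R1 = 8 // 4 = 2
Final: R1 = 2

2


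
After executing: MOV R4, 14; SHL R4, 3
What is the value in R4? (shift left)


Register state trace:
  MOV R4, 14  → R4 = 14
  SHL R4, 3  → R4 = 14 << 3 = 14 * 2^3 = 112
Final: R4 = 112

112


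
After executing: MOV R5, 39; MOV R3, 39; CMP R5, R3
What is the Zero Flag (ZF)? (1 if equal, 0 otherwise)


Register state trace:
  MOV R5, 39  → R5 = 39
  MOV R3, 39  → R3 = 39
  CMP R5, R3  → computes 39 - 39 = 0
  Result is zero, so values are equal
ZF = 1

1


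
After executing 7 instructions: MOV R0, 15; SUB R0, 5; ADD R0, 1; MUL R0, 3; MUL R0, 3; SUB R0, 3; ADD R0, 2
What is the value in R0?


Register state trace:
  MOV R0, 15  → R0 = 15
  SUB R0, 5  → R0 = 15 - 5 = 10
  ADD R0, 1  → R0 = 10 + 1 = 11
  MUL R0, 3  → R0 = 11 * 3 = 33
  MUL R0, 3  → R0 = 33 * 3 = 99
  SUB R0, 3  → R0 = 99 - 3 = 96
  ADD R0, 2  → R0 = 96 + 2 = 98
Final: R0 = 98

98


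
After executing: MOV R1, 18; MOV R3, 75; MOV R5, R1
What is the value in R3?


Register state trace:
  MOV R1, 18  → R1 = 18
  MOV R3, 75  → R3 = 75
  MOV R5, R1  → R5 = 18
Final: R3 = 75

75


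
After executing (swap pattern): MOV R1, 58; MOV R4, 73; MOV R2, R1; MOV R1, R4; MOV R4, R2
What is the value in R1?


Register state trace (swap pattern):
  MOV R1, 58  → R1 = 58
  MOV R4, 73  → R4 = 73
  MOV R2, R1  → R2 = 58  (save R1)
  MOV R1, R4  → R1 = 73  (R1 gets R4's value)
  MOV R4, R2  → R4 = 58  (R4 gets saved value)
Final: R1 = 73

73


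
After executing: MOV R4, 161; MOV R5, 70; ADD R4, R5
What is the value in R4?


Register state trace:
  MOV R4, 161  → R4 = 161
  MOV R5, 70  → R5 = 70
  ADD R4, R5  → R4 = 161 + 70 = 231
Final: R4 = 231

231


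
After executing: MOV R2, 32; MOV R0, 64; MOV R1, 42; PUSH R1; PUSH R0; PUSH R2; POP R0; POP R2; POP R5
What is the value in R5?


Stack trace (top is rightmost):
  MOV R2, 32  → R2 = 32
  MOV R0, 64  → R0 = 64
  MOV R1, 42  → R1 = 42
  PUSH R1  → stack: [42]
  PUSH R0  → stack: [42, 64]
  PUSH R2  → stack: [42, 64, 32]
  POP R0  → R0 = 32, stack: [42, 64]
  POP R2  → R2 = 64, stack: [42]
  POP R5  → R5 = 42, stack: []
Final: R5 = 42

42


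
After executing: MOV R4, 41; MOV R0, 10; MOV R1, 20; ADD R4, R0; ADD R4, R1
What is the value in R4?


Register state trace:
  MOV R4, 41  → R4 = 41
  MOV R0, 10  → R0 = 10
  MOV R1, 20  → R1 = 20
  ADD R4, R0  → R4 = 41 + 10 = 51
  ADD R4, R1  → R4 = 51 + 20 = 71
Final: R4 = 71

71


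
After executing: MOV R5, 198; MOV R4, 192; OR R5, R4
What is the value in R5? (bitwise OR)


Register state trace:
  MOV R5, 198  → R5 = 198 (0b11000110)
  MOV R4, 192  → R4 = 192 (0b11000000)
  OR R5, R4   → R5 = 198 OR 192 = 198 (0b11000110)
Final: R5 = 198

198


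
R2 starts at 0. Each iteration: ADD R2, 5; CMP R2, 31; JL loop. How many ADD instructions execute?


Loop trace (R2 starts at 0, target 31, step 5):
  ADD #1: R2 = 0 + 5 = 5  → 5 < 31, loop
  ADD #2: R2 = 5 + 5 = 10  → 10 < 31, loop
  ADD #3: R2 = 10 + 5 = 15  → 15 < 31, loop
  ADD #4: R2 = 15 + 5 = 20  → 20 < 31, loop
  ADD #5: R2 = 20 + 5 = 25  → 25 < 31, loop
  ADD #6: R2 = 25 + 5 = 30  → 30 < 31, loop
  ADD #7: R2 = 30 + 5 = 35  → 35 >= 31, exit
Total ADD instructions: 7

7


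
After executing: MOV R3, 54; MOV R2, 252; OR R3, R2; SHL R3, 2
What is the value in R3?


Register state trace:
  MOV R3, 54  → R3 = 54 (0b00110110)
  MOV R2, 252  → R2 = 252 (0b11111100)
  OR R3, R2  → R3 = 54 OR 252 = 254 (0b11111110)
  SHL R3, 2  → R3 = 254 << 2 = 1016
Final: R3 = 1016

1016


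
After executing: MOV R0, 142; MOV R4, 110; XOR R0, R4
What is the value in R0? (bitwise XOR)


Register state trace:
  MOV R0, 142  → R0 = 142 (0b10001110)
  MOV R4, 110  → R4 = 110 (0b01101110)
  XOR R0, R4  → R0 = 142 XOR 110 = 224 (0b11100000)
Final: R0 = 224

224


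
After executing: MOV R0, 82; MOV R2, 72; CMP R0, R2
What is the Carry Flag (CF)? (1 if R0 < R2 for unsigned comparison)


Register state trace:
  MOV R0, 82  → R0 = 82
  MOV R2, 72  → R2 = 72
  CMP R0, R2  → unsigned 82 - 72: no borrow
  82 >= 72, so CF = 0
CF = 0

0


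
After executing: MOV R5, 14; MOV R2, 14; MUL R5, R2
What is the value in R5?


Register state trace:
  MOV R5, 14  → R5 = 14
  MOV R2, 14  → R2 = 14
  MUL R5, R2  → R5 = 14 * 14 = 196
Final: R5 = 196

196


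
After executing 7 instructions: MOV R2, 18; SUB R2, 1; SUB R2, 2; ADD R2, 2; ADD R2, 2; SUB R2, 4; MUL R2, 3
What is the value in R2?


Register state trace:
  MOV R2, 18  → R2 = 18
  SUB R2, 1  → R2 = 18 - 1 = 17
  SUB R2, 2  → R2 = 17 - 2 = 15
  ADD R2, 2  → R2 = 15 + 2 = 17
  ADD R2, 2  → R2 = 17 + 2 = 19
  SUB R2, 4  → R2 = 19 - 4 = 15
  MUL R2, 3  → R2 = 15 * 3 = 45
Final: R2 = 45

45


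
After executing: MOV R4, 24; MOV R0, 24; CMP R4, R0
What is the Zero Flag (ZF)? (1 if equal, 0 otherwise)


Register state trace:
  MOV R4, 24  → R4 = 24
  MOV R0, 24  → R0 = 24
  CMP R4, R0  → computes 24 - 24 = 0
  Result is zero, so values are equal
ZF = 1

1


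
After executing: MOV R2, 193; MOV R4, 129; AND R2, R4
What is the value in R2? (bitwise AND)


Register state trace:
  MOV R2, 193  → R2 = 193 (0b11000001)
  MOV R4, 129  → R4 = 129 (0b10000001)
  AND R2, R4  → R2 = 193 AND 129 = 129 (0b10000001)
Final: R2 = 129

129


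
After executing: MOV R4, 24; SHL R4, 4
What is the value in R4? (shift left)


Register state trace:
  MOV R4, 24  → R4 = 24
  SHL R4, 4  → R4 = 24 << 4 = 24 * 2^4 = 384
Final: R4 = 384

384


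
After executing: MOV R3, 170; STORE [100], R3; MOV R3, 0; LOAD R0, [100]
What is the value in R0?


Register and memory trace:
  MOV R3, 170  → R3 = 170
  STORE [100], R3  → mem[100] = 170
  MOV R3, 0  → R3 = 0
  LOAD R0, [100]  → R0 = mem[100] = 170
Final: R0 = 170

170


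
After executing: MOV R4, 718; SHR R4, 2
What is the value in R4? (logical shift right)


Register state trace:
  MOV R4, 718  → R4 = 718
  SHR R4, 2  → R4 = 718 >> 2 = 718 // 2^2 = 179
Final: R4 = 179

179


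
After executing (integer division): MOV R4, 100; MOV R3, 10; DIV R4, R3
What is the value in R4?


Register state trace:
  MOV R4, 100  → R4 = 100
  MOV R3, 10  → R3 = 10
  DIV R4, R3  → R4 = 100 // 10 = 10
Final: R4 = 10

10


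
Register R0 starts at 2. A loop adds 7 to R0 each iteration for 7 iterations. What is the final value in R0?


Starting value: R0 = 2
  Iter 1: R0 = 2 + 7 = 9
  Iter 2: R0 = 9 + 7 = 16
  Iter 3: R0 = 16 + 7 = 23
  Iter 4: R0 = 23 + 7 = 30
  Iter 5: R0 = 30 + 7 = 37
  Iter 6: R0 = 37 + 7 = 44
  Iter 7: R0 = 44 + 7 = 51
Final: R0 = 51

51


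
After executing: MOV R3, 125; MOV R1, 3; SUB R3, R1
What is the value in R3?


Register state trace:
  MOV R3, 125  → R3 = 125
  MOV R1, 3  → R1 = 3
  SUB R3, R1  → R3 = 125 - 3 = 122
Final: R3 = 122

122


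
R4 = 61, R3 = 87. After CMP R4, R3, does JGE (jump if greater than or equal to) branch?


Trace:
  R4 = 61, R3 = 87
  CMP R4, R3  → compares 61 vs 87
  JGE checks: is 61 greater than or equal to 87?
  61 < 87, so condition is false
Branch taken: No

No


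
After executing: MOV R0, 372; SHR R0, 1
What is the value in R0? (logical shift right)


Register state trace:
  MOV R0, 372  → R0 = 372
  SHR R0, 1  → R0 = 372 >> 1 = 372 // 2^1 = 186
Final: R0 = 186

186


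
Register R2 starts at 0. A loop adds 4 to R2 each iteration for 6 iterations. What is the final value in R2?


Starting value: R2 = 0
  Iter 1: R2 = 0 + 4 = 4
  Iter 2: R2 = 4 + 4 = 8
  Iter 3: R2 = 8 + 4 = 12
  Iter 4: R2 = 12 + 4 = 16
  Iter 5: R2 = 16 + 4 = 20
  Iter 6: R2 = 20 + 4 = 24
Final: R2 = 24

24


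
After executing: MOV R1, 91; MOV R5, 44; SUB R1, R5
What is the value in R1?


Register state trace:
  MOV R1, 91  → R1 = 91
  MOV R5, 44  → R5 = 44
  SUB R1, R5  → R1 = 91 - 44 = 47
Final: R1 = 47

47


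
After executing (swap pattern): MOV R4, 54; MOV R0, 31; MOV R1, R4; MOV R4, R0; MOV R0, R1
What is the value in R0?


Register state trace (swap pattern):
  MOV R4, 54  → R4 = 54
  MOV R0, 31  → R0 = 31
  MOV R1, R4  → R1 = 54  (save R4)
  MOV R4, R0  → R4 = 31  (R4 gets R0's value)
  MOV R0, R1  → R0 = 54  (R0 gets saved value)
Final: R0 = 54

54


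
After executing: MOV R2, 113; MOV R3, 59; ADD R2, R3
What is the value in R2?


Register state trace:
  MOV R2, 113  → R2 = 113
  MOV R3, 59  → R3 = 59
  ADD R2, R3  → R2 = 113 + 59 = 172
Final: R2 = 172

172


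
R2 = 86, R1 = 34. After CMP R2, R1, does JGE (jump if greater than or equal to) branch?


Trace:
  R2 = 86, R1 = 34
  CMP R2, R1  → compares 86 vs 34
  JGE checks: is 86 greater than or equal to 34?
  86 > 34, so condition is true
Branch taken: Yes

Yes


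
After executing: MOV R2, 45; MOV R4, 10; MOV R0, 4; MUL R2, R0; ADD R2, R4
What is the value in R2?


Register state trace:
  MOV R2, 45  → R2 = 45
  MOV R4, 10  → R4 = 10
  MOV R0, 4  → R0 = 4
  MUL R2, R0  → R2 = 45 * 4 = 180
  ADD R2, R4  → R2 = 180 + 10 = 190
Final: R2 = 190

190


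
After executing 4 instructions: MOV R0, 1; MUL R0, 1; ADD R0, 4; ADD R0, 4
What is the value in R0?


Register state trace:
  MOV R0, 1  → R0 = 1
  MUL R0, 1  → R0 = 1 * 1 = 1
  ADD R0, 4  → R0 = 1 + 4 = 5
  ADD R0, 4  → R0 = 5 + 4 = 9
Final: R0 = 9

9


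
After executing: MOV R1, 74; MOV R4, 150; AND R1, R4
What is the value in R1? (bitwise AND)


Register state trace:
  MOV R1, 74  → R1 = 74 (0b01001010)
  MOV R4, 150  → R4 = 150 (0b10010110)
  AND R1, R4  → R1 = 74 AND 150 = 2 (0b00000010)
Final: R1 = 2

2


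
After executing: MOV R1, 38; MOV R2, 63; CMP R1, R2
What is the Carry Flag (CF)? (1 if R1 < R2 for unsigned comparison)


Register state trace:
  MOV R1, 38  → R1 = 38
  MOV R2, 63  → R2 = 63
  CMP R1, R2  → unsigned 38 - 63: borrow occurs
  38 < 63, so CF = 1
CF = 1

1


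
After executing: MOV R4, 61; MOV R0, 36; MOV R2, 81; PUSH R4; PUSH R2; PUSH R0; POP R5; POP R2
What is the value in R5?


Stack trace (top is rightmost):
  MOV R4, 61  → R4 = 61
  MOV R0, 36  → R0 = 36
  MOV R2, 81  → R2 = 81
  PUSH R4  → stack: [61]
  PUSH R2  → stack: [61, 81]
  PUSH R0  → stack: [61, 81, 36]
  POP R5  → R5 = 36, stack: [61, 81]
  POP R2  → R2 = 81, stack: [61]
Final: R5 = 36

36


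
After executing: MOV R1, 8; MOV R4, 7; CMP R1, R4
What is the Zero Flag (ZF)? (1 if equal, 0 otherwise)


Register state trace:
  MOV R1, 8  → R1 = 8
  MOV R4, 7  → R4 = 7
  CMP R1, R4  → computes 8 - 7 = 1
  Result is nonzero, so values are not equal
ZF = 0

0


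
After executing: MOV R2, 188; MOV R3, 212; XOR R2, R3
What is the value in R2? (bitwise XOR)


Register state trace:
  MOV R2, 188  → R2 = 188 (0b10111100)
  MOV R3, 212  → R3 = 212 (0b11010100)
  XOR R2, R3  → R2 = 188 XOR 212 = 104 (0b01101000)
Final: R2 = 104

104


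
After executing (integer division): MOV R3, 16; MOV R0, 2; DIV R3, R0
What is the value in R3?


Register state trace:
  MOV R3, 16  → R3 = 16
  MOV R0, 2  → R0 = 2
  DIV R3, R0  → R3 = 16 // 2 = 8
Final: R3 = 8

8


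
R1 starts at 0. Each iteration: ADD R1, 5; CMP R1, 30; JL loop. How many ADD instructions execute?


Loop trace (R1 starts at 0, target 30, step 5):
  ADD #1: R1 = 0 + 5 = 5  → 5 < 30, loop
  ADD #2: R1 = 5 + 5 = 10  → 10 < 30, loop
  ADD #3: R1 = 10 + 5 = 15  → 15 < 30, loop
  ADD #4: R1 = 15 + 5 = 20  → 20 < 30, loop
  ADD #5: R1 = 20 + 5 = 25  → 25 < 30, loop
  ADD #6: R1 = 25 + 5 = 30  → 30 >= 30, exit
Total ADD instructions: 6

6


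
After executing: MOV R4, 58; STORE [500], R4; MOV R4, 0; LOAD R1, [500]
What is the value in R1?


Register and memory trace:
  MOV R4, 58  → R4 = 58
  STORE [500], R4  → mem[500] = 58
  MOV R4, 0  → R4 = 0
  LOAD R1, [500]  → R1 = mem[500] = 58
Final: R1 = 58

58


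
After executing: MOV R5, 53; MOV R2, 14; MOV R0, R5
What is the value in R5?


Register state trace:
  MOV R5, 53  → R5 = 53
  MOV R2, 14  → R2 = 14
  MOV R0, R5  → R0 = 53
Final: R5 = 53

53


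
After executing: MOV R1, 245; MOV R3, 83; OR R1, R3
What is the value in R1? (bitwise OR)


Register state trace:
  MOV R1, 245  → R1 = 245 (0b11110101)
  MOV R3, 83  → R3 = 83 (0b01010011)
  OR R1, R3   → R1 = 245 OR 83 = 247 (0b11110111)
Final: R1 = 247

247


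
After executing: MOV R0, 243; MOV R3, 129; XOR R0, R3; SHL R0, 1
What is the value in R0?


Register state trace:
  MOV R0, 243  → R0 = 243 (0b11110011)
  MOV R3, 129  → R3 = 129 (0b10000001)
  XOR R0, R3  → R0 = 243 XOR 129 = 114 (0b01110010)
  SHL R0, 1  → R0 = 114 << 1 = 228
Final: R0 = 228

228


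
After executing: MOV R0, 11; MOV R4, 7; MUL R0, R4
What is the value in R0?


Register state trace:
  MOV R0, 11  → R0 = 11
  MOV R4, 7  → R4 = 7
  MUL R0, R4  → R0 = 11 * 7 = 77
Final: R0 = 77

77


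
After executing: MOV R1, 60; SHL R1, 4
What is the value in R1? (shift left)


Register state trace:
  MOV R1, 60  → R1 = 60
  SHL R1, 4  → R1 = 60 << 4 = 60 * 2^4 = 960
Final: R1 = 960

960


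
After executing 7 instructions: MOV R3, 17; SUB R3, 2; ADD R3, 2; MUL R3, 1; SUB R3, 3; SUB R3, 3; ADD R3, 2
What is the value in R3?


Register state trace:
  MOV R3, 17  → R3 = 17
  SUB R3, 2  → R3 = 17 - 2 = 15
  ADD R3, 2  → R3 = 15 + 2 = 17
  MUL R3, 1  → R3 = 17 * 1 = 17
  SUB R3, 3  → R3 = 17 - 3 = 14
  SUB R3, 3  → R3 = 14 - 3 = 11
  ADD R3, 2  → R3 = 11 + 2 = 13
Final: R3 = 13

13


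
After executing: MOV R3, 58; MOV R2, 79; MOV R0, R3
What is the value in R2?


Register state trace:
  MOV R3, 58  → R3 = 58
  MOV R2, 79  → R2 = 79
  MOV R0, R3  → R0 = 58
Final: R2 = 79

79


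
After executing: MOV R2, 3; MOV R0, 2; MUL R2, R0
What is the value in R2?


Register state trace:
  MOV R2, 3  → R2 = 3
  MOV R0, 2  → R0 = 2
  MUL R2, R0  → R2 = 3 * 2 = 6
Final: R2 = 6

6


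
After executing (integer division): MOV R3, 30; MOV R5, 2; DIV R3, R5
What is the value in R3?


Register state trace:
  MOV R3, 30  → R3 = 30
  MOV R5, 2  → R5 = 2
  DIV R3, R5  → R3 = 30 // 2 = 15
Final: R3 = 15

15


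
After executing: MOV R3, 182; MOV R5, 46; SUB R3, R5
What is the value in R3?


Register state trace:
  MOV R3, 182  → R3 = 182
  MOV R5, 46  → R5 = 46
  SUB R3, R5  → R3 = 182 - 46 = 136
Final: R3 = 136

136


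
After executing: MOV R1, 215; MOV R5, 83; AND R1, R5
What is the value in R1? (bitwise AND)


Register state trace:
  MOV R1, 215  → R1 = 215 (0b11010111)
  MOV R5, 83  → R5 = 83 (0b01010011)
  AND R1, R5  → R1 = 215 AND 83 = 83 (0b01010011)
Final: R1 = 83

83


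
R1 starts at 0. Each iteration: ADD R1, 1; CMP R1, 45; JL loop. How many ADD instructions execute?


Loop trace (R1 starts at 0, target 45, step 1):
  ADD #1: R1 = 0 + 1 = 1  → 1 < 45, loop
  ADD #2: R1 = 1 + 1 = 2  → 2 < 45, loop
  ADD #3: R1 = 2 + 1 = 3  → 3 < 45, loop
  ADD #4: R1 = 3 + 1 = 4  → 4 < 45, loop
  ADD #5: R1 = 4 + 1 = 5  → 5 < 45, loop
  ADD #6: R1 = 5 + 1 = 6  → 6 < 45, loop
  ADD #7: R1 = 6 + 1 = 7  → 7 < 45, loop
  ADD #8: R1 = 7 + 1 = 8  → 8 < 45, loop
  ADD #9: R1 = 8 + 1 = 9  → 9 < 45, loop
  ADD #10: R1 = 9 + 1 = 10  → 10 < 45, loop
  ADD #11: R1 = 10 + 1 = 11  → 11 < 45, loop
  ADD #12: R1 = 11 + 1 = 12  → 12 < 45, loop
  ADD #13: R1 = 12 + 1 = 13  → 13 < 45, loop
  ADD #14: R1 = 13 + 1 = 14  → 14 < 45, loop
  ADD #15: R1 = 14 + 1 = 15  → 15 < 45, loop
  ADD #16: R1 = 15 + 1 = 16  → 16 < 45, loop
  ADD #17: R1 = 16 + 1 = 17  → 17 < 45, loop
  ADD #18: R1 = 17 + 1 = 18  → 18 < 45, loop
  ADD #19: R1 = 18 + 1 = 19  → 19 < 45, loop
  ADD #20: R1 = 19 + 1 = 20  → 20 < 45, loop
  ADD #21: R1 = 20 + 1 = 21  → 21 < 45, loop
  ADD #22: R1 = 21 + 1 = 22  → 22 < 45, loop
  ADD #23: R1 = 22 + 1 = 23  → 23 < 45, loop
  ADD #24: R1 = 23 + 1 = 24  → 24 < 45, loop
  ADD #25: R1 = 24 + 1 = 25  → 25 < 45, loop
  ADD #26: R1 = 25 + 1 = 26  → 26 < 45, loop
  ADD #27: R1 = 26 + 1 = 27  → 27 < 45, loop
  ADD #28: R1 = 27 + 1 = 28  → 28 < 45, loop
  ADD #29: R1 = 28 + 1 = 29  → 29 < 45, loop
  ADD #30: R1 = 29 + 1 = 30  → 30 < 45, loop
  ADD #31: R1 = 30 + 1 = 31  → 31 < 45, loop
  ADD #32: R1 = 31 + 1 = 32  → 32 < 45, loop
  ADD #33: R1 = 32 + 1 = 33  → 33 < 45, loop
  ADD #34: R1 = 33 + 1 = 34  → 34 < 45, loop
  ADD #35: R1 = 34 + 1 = 35  → 35 < 45, loop
  ADD #36: R1 = 35 + 1 = 36  → 36 < 45, loop
  ADD #37: R1 = 36 + 1 = 37  → 37 < 45, loop
  ADD #38: R1 = 37 + 1 = 38  → 38 < 45, loop
  ADD #39: R1 = 38 + 1 = 39  → 39 < 45, loop
  ADD #40: R1 = 39 + 1 = 40  → 40 < 45, loop
  ADD #41: R1 = 40 + 1 = 41  → 41 < 45, loop
  ADD #42: R1 = 41 + 1 = 42  → 42 < 45, loop
  ADD #43: R1 = 42 + 1 = 43  → 43 < 45, loop
  ADD #44: R1 = 43 + 1 = 44  → 44 < 45, loop
  ADD #45: R1 = 44 + 1 = 45  → 45 >= 45, exit
Total ADD instructions: 45

45


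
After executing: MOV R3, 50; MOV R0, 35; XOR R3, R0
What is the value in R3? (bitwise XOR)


Register state trace:
  MOV R3, 50  → R3 = 50 (0b00110010)
  MOV R0, 35  → R0 = 35 (0b00100011)
  XOR R3, R0  → R3 = 50 XOR 35 = 17 (0b00010001)
Final: R3 = 17

17


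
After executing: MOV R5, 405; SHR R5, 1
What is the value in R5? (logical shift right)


Register state trace:
  MOV R5, 405  → R5 = 405
  SHR R5, 1  → R5 = 405 >> 1 = 405 // 2^1 = 202
Final: R5 = 202

202


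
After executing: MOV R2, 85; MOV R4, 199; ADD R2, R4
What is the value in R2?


Register state trace:
  MOV R2, 85  → R2 = 85
  MOV R4, 199  → R4 = 199
  ADD R2, R4  → R2 = 85 + 199 = 284
Final: R2 = 284

284


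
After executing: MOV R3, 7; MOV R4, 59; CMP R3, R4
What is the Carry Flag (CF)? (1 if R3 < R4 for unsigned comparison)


Register state trace:
  MOV R3, 7  → R3 = 7
  MOV R4, 59  → R4 = 59
  CMP R3, R4  → unsigned 7 - 59: borrow occurs
  7 < 59, so CF = 1
CF = 1

1


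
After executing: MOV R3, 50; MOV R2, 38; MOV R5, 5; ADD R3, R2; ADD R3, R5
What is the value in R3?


Register state trace:
  MOV R3, 50  → R3 = 50
  MOV R2, 38  → R2 = 38
  MOV R5, 5  → R5 = 5
  ADD R3, R2  → R3 = 50 + 38 = 88
  ADD R3, R5  → R3 = 88 + 5 = 93
Final: R3 = 93

93


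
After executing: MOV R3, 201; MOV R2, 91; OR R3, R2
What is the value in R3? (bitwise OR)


Register state trace:
  MOV R3, 201  → R3 = 201 (0b11001001)
  MOV R2, 91  → R2 = 91 (0b01011011)
  OR R3, R2   → R3 = 201 OR 91 = 219 (0b11011011)
Final: R3 = 219

219


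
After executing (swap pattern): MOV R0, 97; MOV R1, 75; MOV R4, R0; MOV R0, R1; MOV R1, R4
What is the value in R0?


Register state trace (swap pattern):
  MOV R0, 97  → R0 = 97
  MOV R1, 75  → R1 = 75
  MOV R4, R0  → R4 = 97  (save R0)
  MOV R0, R1  → R0 = 75  (R0 gets R1's value)
  MOV R1, R4  → R1 = 97  (R1 gets saved value)
Final: R0 = 75

75


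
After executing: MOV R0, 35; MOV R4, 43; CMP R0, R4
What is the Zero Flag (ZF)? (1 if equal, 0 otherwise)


Register state trace:
  MOV R0, 35  → R0 = 35
  MOV R4, 43  → R4 = 43
  CMP R0, R4  → computes 35 - 43 = -8
  Result is nonzero, so values are not equal
ZF = 0

0


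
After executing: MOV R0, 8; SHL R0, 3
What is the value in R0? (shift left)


Register state trace:
  MOV R0, 8  → R0 = 8
  SHL R0, 3  → R0 = 8 << 3 = 8 * 2^3 = 64
Final: R0 = 64

64


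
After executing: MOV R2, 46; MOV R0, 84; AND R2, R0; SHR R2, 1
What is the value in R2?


Register state trace:
  MOV R2, 46  → R2 = 46 (0b00101110)
  MOV R0, 84  → R0 = 84 (0b01010100)
  AND R2, R0  → R2 = 46 AND 84 = 4 (0b00000100)
  SHR R2, 1  → R2 = 4 >> 1 = 2
Final: R2 = 2

2


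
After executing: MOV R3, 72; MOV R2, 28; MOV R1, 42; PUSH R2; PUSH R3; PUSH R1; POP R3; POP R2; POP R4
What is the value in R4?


Stack trace (top is rightmost):
  MOV R3, 72  → R3 = 72
  MOV R2, 28  → R2 = 28
  MOV R1, 42  → R1 = 42
  PUSH R2  → stack: [28]
  PUSH R3  → stack: [28, 72]
  PUSH R1  → stack: [28, 72, 42]
  POP R3  → R3 = 42, stack: [28, 72]
  POP R2  → R2 = 72, stack: [28]
  POP R4  → R4 = 28, stack: []
Final: R4 = 28

28


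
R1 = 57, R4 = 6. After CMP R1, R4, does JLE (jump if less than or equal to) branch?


Trace:
  R1 = 57, R4 = 6
  CMP R1, R4  → compares 57 vs 6
  JLE checks: is 57 less than or equal to 6?
  57 > 6, so condition is false
Branch taken: No

No


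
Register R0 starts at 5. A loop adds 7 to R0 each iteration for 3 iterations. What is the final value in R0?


Starting value: R0 = 5
  Iter 1: R0 = 5 + 7 = 12
  Iter 2: R0 = 12 + 7 = 19
  Iter 3: R0 = 19 + 7 = 26
Final: R0 = 26

26


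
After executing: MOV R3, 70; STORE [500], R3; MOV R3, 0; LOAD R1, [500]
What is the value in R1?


Register and memory trace:
  MOV R3, 70  → R3 = 70
  STORE [500], R3  → mem[500] = 70
  MOV R3, 0  → R3 = 0
  LOAD R1, [500]  → R1 = mem[500] = 70
Final: R1 = 70

70


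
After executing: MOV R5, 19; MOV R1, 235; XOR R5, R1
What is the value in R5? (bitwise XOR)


Register state trace:
  MOV R5, 19  → R5 = 19 (0b00010011)
  MOV R1, 235  → R1 = 235 (0b11101011)
  XOR R5, R1  → R5 = 19 XOR 235 = 248 (0b11111000)
Final: R5 = 248

248


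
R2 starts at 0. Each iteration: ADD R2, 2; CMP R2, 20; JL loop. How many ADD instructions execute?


Loop trace (R2 starts at 0, target 20, step 2):
  ADD #1: R2 = 0 + 2 = 2  → 2 < 20, loop
  ADD #2: R2 = 2 + 2 = 4  → 4 < 20, loop
  ADD #3: R2 = 4 + 2 = 6  → 6 < 20, loop
  ADD #4: R2 = 6 + 2 = 8  → 8 < 20, loop
  ADD #5: R2 = 8 + 2 = 10  → 10 < 20, loop
  ADD #6: R2 = 10 + 2 = 12  → 12 < 20, loop
  ADD #7: R2 = 12 + 2 = 14  → 14 < 20, loop
  ADD #8: R2 = 14 + 2 = 16  → 16 < 20, loop
  ADD #9: R2 = 16 + 2 = 18  → 18 < 20, loop
  ADD #10: R2 = 18 + 2 = 20  → 20 >= 20, exit
Total ADD instructions: 10

10
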